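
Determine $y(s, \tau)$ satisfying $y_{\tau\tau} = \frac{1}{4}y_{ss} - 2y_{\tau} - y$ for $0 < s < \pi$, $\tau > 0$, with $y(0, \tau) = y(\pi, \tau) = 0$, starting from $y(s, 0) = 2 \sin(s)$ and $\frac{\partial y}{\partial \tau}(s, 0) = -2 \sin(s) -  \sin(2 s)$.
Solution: Substitute $y = e^{-\tau}u$, i.e. $u = e^{\tau}y$.
By the product rule, $y_{\tau} = e^{-\tau}(u_{\tau} - u)$, $y_{\tau\tau} = e^{-\tau}(u_{\tau\tau} - 2u_{\tau} + u)$, $y_{ss} = e^{-\tau}u_{ss}$.
Substituting into the PDE and dividing by $e^{-\tau}$: $u_{\tau\tau} - 2u_{\tau} + u = \frac{1}{4}u_{ss} - 2(u_{\tau} - u) - u$.
The lower-order terms cancel, leaving the standard wave equation $u_{\tau\tau} = \frac{1}{4}u_{ss}$.
Initial data for $u$: $u(s,0) = y(s,0) = 2 \sin(s)$; $u_{\tau}(s,0) = y_{\tau}(s,0) + y(s,0) = - \sin(2 s)$. The boundary conditions carry over: $u(0,\tau) = u(\pi,\tau) = 0$.
Solve for $u$:
  Using separation of variables $u = X(s)T(\tau)$:
  Eigenfunctions: $\sin(ns)$, $n = 1, 2, 3, \ldots$
  General solution: $u(s, \tau) = \sum [A_n \cos(n \tau/2) + B_n \sin(n \tau/2)] \sin(ns)$
  From $u(s,0) = 2 \sin(s)$: $A_1=2$. From $u_{\tau}(s,0) = - \sin(2 s)$, using $u_{\tau}(s,0) = \sum \omega_n B_n \sin(ns)$ with $\omega_n = n/2$: $B_2 = (-1)/1 = -1$.
Hence $u(s,\tau) = 2 \sin(s) \cos(\tau/2) - \sin(2 s) \sin(\tau)$.
Transform back: $y(s,\tau) = e^{-\tau}u(s,\tau)$.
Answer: $y(s, \tau) = - e^{-\tau} \sin(\tau) \sin(2 s) + 2 e^{-\tau} \sin(s) \cos(\tau/2)$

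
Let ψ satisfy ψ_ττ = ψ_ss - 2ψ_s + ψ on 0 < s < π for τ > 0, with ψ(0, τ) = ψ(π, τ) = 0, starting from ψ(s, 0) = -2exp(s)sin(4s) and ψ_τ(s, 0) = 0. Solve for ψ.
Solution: Substitute ψ = exp(s)u.
Then ψ_s = exp(s)(u_s + u), ψ_ss = exp(s)(u_ss + 2u_s + u), ψ_ττ = exp(s)u_ττ; substituting and dividing by exp(s), the lower-order terms cancel: u_ττ = u_ss (standard wave equation).
Data for u: u(s,0) = exp(-s)ψ(s,0) = -2sin(4s); u_τ(s,0) = exp(-s)ψ_τ(s,0) = 0. The boundary conditions carry over: u(0,τ) = u(π,τ) = 0.
Separating variables: u = Σ [A_n cos(ω_n τ) + B_n sin(ω_n τ)] sin(ns), ω_n = n. From ICs: A_4=-2.
So u(s,τ) = -2sin(4s)cos(4τ), and ψ(s,τ) = exp(s)u(s,τ).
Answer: ψ(s, τ) = -2exp(s)sin(4s)cos(4τ)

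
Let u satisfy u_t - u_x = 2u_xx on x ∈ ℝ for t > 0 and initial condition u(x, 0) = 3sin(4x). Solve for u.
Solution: Change to a moving frame: let η = x + t, σ = t and write u(x,t) = w(η,σ).
By the chain rule u_t = w_σ + w_η, u_x = w_η, u_xx = w_ηη.
Then u_t - u_x = w_σ: the advection term cancels and the PDE becomes the heat equation w_σ = 2w_ηη on η ∈ ℝ.
Initial data: w(η,0) = u(η,0) = 3sin(4η).
On η ∈ ℝ each mode satisfies (sin(nη))″ = -n² sin(nη), so exp(-2n²σ) sin(nη) solves the heat equation; by superposition w(η,σ) = Σ c_n exp(-2n²σ) sin(nη).
Reading off the coefficients: c_4=3, so w(η,σ) = 3exp(-32σ)sin(4η).
Substituting back η = x + t, σ = t: u(x,t) = w(x + t, t).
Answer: u(x, t) = 3exp(-32t)sin(4t + 4x)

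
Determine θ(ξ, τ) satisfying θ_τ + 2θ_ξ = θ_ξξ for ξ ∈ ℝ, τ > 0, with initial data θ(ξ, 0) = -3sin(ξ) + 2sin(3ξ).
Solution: Change to a moving frame: let η = ξ - 2τ, σ = τ and write θ(ξ,τ) = u(η,σ).
By the chain rule θ_τ = u_σ - 2u_η, θ_ξ = u_η, θ_ξξ = u_ηη.
Then θ_τ + 2θ_ξ = u_σ: the advection term cancels and the PDE becomes the heat equation u_σ = u_ηη on η ∈ ℝ.
Initial data: u(η,0) = θ(η,0) = -3sin(η) + 2sin(3η).
On η ∈ ℝ each mode satisfies (sin(nη))″ = -n² sin(nη), so exp(-n²σ) sin(nη) solves the heat equation; by superposition u(η,σ) = Σ c_n exp(-n²σ) sin(nη).
Reading off the coefficients: c_1=-3, c_3=2, so u(η,σ) = -3exp(-σ)sin(η) + 2exp(-9σ)sin(3η).
Substituting back η = ξ - 2τ, σ = τ: θ(ξ,τ) = u(ξ - 2τ, τ).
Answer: θ(ξ, τ) = -3exp(-τ)sin(ξ - 2τ) + 2exp(-9τ)sin(3ξ - 6τ)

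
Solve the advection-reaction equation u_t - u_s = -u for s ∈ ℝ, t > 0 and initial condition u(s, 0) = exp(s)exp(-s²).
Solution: Substitute u = exp(s)w, i.e. w = exp(-s)u.
By the product rule, u_s = exp(s)(w_s + w), u_t = exp(s)w_t.
Substituting into the PDE and dividing by exp(s): w_t - (w_s + w) = -w.
The lower-order terms cancel, leaving the standard advection equation w_t - w_s = 0.
Initial data for w: w(s,0) = exp(-s)u(s,0) = exp(-s²).
Solve for w:
  By method of characteristics (waves move left with speed 1):
  Along characteristics s + t = const, w is constant, so w(s,t) = f(s + t) with f = w(·, 0).
Hence w(s,t) = exp(-(s + t)²).
Transform back: u(s,t) = exp(s)w(s,t).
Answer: u(s, t) = exp(s)exp(-(s + t)²)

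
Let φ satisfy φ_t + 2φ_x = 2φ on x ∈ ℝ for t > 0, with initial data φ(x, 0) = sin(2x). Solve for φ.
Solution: Substitute φ = exp(2t)u.
Then φ_t = exp(2t)(u_t + 2u), φ_x = exp(2t)u_x; substituting and dividing by exp(2t), the lower-order terms cancel: u_t + 2u_x = 0 (standard advection equation).
Data for u: u(x,0) = φ(x,0) = sin(2x).
By characteristics (dx/dt = 2), u(x,t) = f(x - 2t) with f = u(·, 0).
So u(x,t) = -sin(4t - 2x), and φ(x,t) = exp(2t)u(x,t).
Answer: φ(x, t) = -exp(2t)sin(4t - 2x)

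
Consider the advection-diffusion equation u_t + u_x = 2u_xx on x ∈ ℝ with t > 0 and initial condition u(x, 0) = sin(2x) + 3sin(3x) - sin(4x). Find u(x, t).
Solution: Change to a moving frame: let η = x - t, σ = t and write u(x,t) = w(η,σ).
By the chain rule u_t = w_σ - w_η, u_x = w_η, u_xx = w_ηη.
Then u_t + u_x = w_σ: the advection term cancels and the PDE becomes the heat equation w_σ = 2w_ηη on η ∈ ℝ.
Initial data: w(η,0) = u(η,0) = sin(2η) + 3sin(3η) - sin(4η).
On η ∈ ℝ each mode satisfies (sin(nη))″ = -n² sin(nη), so exp(-2n²σ) sin(nη) solves the heat equation; by superposition w(η,σ) = Σ c_n exp(-2n²σ) sin(nη).
Reading off the coefficients: c_2=1, c_3=3, c_4=-1, so w(η,σ) = exp(-8σ)sin(2η) + 3exp(-18σ)sin(3η) - exp(-32σ)sin(4η).
Substituting back η = x - t, σ = t: u(x,t) = w(x - t, t).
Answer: u(x, t) = -exp(-8t)sin(2t - 2x) - 3exp(-18t)sin(3t - 3x) + exp(-32t)sin(4t - 4x)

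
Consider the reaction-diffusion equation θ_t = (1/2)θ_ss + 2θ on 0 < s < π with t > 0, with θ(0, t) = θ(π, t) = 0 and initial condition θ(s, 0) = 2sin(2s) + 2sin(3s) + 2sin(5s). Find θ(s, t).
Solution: Substitute θ = exp(2t)u, i.e. u = exp(-2t)θ.
By the product rule, θ_t = exp(2t)(u_t + 2u), θ_ss = exp(2t)u_ss.
Substituting into the PDE and dividing by exp(2t): u_t + 2u = (1/2)u_ss + 2u.
The lower-order terms cancel, leaving the standard heat equation u_t = (1/2)u_ss.
Initial data for u: u(s,0) = θ(s,0) = 2sin(2s) + 2sin(3s) + 2sin(5s). The boundary conditions carry over: u(0,t) = u(π,t) = 0.
Solve for u:
  Using separation of variables u = X(s)G(t):
  Eigenfunctions: sin(ns), n = 1, 2, 3, ...
  General solution: u(s, t) = Σ c_n sin(ns) exp(-n² t/2)
  Matching u(s,0) = 2sin(2s) + 2sin(3s) + 2sin(5s) term by term: c_2=2, c_3=2, c_5=2.
Hence u(s,t) = 2exp(-2t)sin(2s) + 2exp(-9t/2)sin(3s) + 2exp(-25t/2)sin(5s).
Transform back: θ(s,t) = exp(2t)u(s,t).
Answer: θ(s, t) = 2sin(2s) + 2exp(-5t/2)sin(3s) + 2exp(-21t/2)sin(5s)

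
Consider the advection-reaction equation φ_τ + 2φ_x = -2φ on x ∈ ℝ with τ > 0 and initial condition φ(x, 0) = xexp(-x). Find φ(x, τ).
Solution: Substitute φ = exp(-x)u, i.e. u = exp(x)φ.
By the product rule, φ_x = exp(-x)(u_x - u), φ_τ = exp(-x)u_τ.
Substituting into the PDE and dividing by exp(-x): u_τ + 2(u_x - u) = -2u.
The lower-order terms cancel, leaving the standard advection equation u_τ + 2u_x = 0.
Initial data for u: u(x,0) = exp(x)φ(x,0) = x.
Solve for u:
  By method of characteristics (waves move right with speed 2):
  Along characteristics x - 2τ = const, u is constant, so u(x,τ) = f(x - 2τ) with f = u(·, 0).
Hence u(x,τ) = x - 2τ.
Transform back: φ(x,τ) = exp(-x)u(x,τ).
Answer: φ(x, τ) = xexp(-x) - 2τexp(-x)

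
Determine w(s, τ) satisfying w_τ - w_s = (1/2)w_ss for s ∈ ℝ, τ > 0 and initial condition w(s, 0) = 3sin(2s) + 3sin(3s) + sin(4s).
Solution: Moving frame: η = s + τ, σ = τ, w = u(η,σ), so w_τ = u_σ + u_η and w_ss = u_ηη.
Hence w_τ - w_s = u_σ and the PDE becomes the heat equation u_σ = (1/2)u_ηη on η ∈ ℝ.
Initial data: u(η,0) = w(η,0) = 3sin(2η) + 3sin(3η) + sin(4η). Each mode sin(nη) decays as exp(-n²σ/2) on ℝ, so u(η,σ) = Σ c_n exp(-n²σ/2) sin(nη) with c_2=3, c_3=3, c_4=1: u(η,σ) = 3exp(-2σ)sin(2η) + exp(-8σ)sin(4η) + 3exp(-9σ/2)sin(3η).
Substituting back: w(s,τ) = u(s + τ, τ).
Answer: w(s, τ) = 3exp(-2τ)sin(2s + 2τ) + exp(-8τ)sin(4s + 4τ) + 3exp(-9τ/2)sin(3s + 3τ)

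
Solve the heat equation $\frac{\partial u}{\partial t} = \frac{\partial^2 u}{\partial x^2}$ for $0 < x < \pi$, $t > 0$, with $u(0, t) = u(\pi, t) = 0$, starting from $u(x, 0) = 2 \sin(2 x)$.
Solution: Separating variables: $u = \sum c_n e^{-n^2t} \sin(nx)$. From $u(x,0) = 2 \sin(2 x)$: $c_2=2$.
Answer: $u(x, t) = 2 e^{-4 t} \sin(2 x)$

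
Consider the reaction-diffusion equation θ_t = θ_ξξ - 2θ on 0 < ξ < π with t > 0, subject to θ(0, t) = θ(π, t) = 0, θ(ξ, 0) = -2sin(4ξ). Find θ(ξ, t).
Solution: Substitute θ = exp(-2t)u.
Then θ_t = exp(-2t)(u_t - 2u), θ_ξξ = exp(-2t)u_ξξ; substituting and dividing by exp(-2t), the lower-order terms cancel: u_t = u_ξξ (standard heat equation).
Data for u: u(ξ,0) = θ(ξ,0) = -2sin(4ξ). The boundary conditions carry over: u(0,t) = u(π,t) = 0.
Separating variables: u = Σ c_n exp(-n²t) sin(nξ). From u(ξ,0) = -2sin(4ξ): c_4=-2.
So u(ξ,t) = -2exp(-16t)sin(4ξ), and θ(ξ,t) = exp(-2t)u(ξ,t).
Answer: θ(ξ, t) = -2exp(-18t)sin(4ξ)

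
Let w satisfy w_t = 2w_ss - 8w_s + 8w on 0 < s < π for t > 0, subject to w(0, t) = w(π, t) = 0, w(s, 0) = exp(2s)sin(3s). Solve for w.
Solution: Substitute w = exp(2s)u, i.e. u = exp(-2s)w.
By the product rule, w_s = exp(2s)(u_s + 2u), w_ss = exp(2s)(u_ss + 4u_s + 4u), w_t = exp(2s)u_t.
Substituting into the PDE and dividing by exp(2s): u_t = 2(u_ss + 4u_s + 4u) - 8(u_s + 2u) + 8u.
The lower-order terms cancel, leaving the standard heat equation u_t = 2u_ss.
Initial data for u: u(s,0) = exp(-2s)w(s,0) = sin(3s). The boundary conditions carry over: u(0,t) = u(π,t) = 0.
Solve for u:
  Using separation of variables u = X(s)T(t):
  Eigenfunctions: sin(ns), n = 1, 2, 3, ...
  General solution: u(s, t) = Σ c_n sin(ns) exp(-2n² t)
  Matching u(s,0) = sin(3s) term by term: c_3=1.
Hence u(s,t) = exp(-18t)sin(3s).
Transform back: w(s,t) = exp(2s)u(s,t).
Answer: w(s, t) = exp(2s)exp(-18t)sin(3s)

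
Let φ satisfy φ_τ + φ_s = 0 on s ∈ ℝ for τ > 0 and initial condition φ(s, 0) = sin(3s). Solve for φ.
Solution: By characteristics (ds/dτ = 1), φ(s,τ) = f(s - τ) with f = φ(·, 0).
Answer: φ(s, τ) = sin(3s - 3τ)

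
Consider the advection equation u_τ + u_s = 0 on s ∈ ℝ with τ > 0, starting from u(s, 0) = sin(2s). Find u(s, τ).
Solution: By characteristics (ds/dτ = 1), u(s,τ) = f(s - τ) with f = u(·, 0).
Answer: u(s, τ) = sin(2s - 2τ)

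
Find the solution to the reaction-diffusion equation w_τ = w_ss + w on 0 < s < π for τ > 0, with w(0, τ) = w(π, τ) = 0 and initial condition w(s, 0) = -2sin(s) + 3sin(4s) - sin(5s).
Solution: Substitute w = exp(τ)u, i.e. u = exp(-τ)w.
By the product rule, w_τ = exp(τ)(u_τ + u), w_ss = exp(τ)u_ss.
Substituting into the PDE and dividing by exp(τ): u_τ + u = u_ss + u.
The lower-order terms cancel, leaving the standard heat equation u_τ = u_ss.
Initial data for u: u(s,0) = w(s,0) = -2sin(s) + 3sin(4s) - sin(5s). The boundary conditions carry over: u(0,τ) = u(π,τ) = 0.
Solve for u:
  Using separation of variables u = X(s)T(τ):
  Eigenfunctions: sin(ns), n = 1, 2, 3, ...
  General solution: u(s, τ) = Σ c_n sin(ns) exp(-n² τ)
  Matching u(s,0) = -2sin(s) + 3sin(4s) - sin(5s) term by term: c_1=-2, c_4=3, c_5=-1.
Hence u(s,τ) = -2exp(-τ)sin(s) + 3exp(-16τ)sin(4s) - exp(-25τ)sin(5s).
Transform back: w(s,τ) = exp(τ)u(s,τ).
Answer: w(s, τ) = -2sin(s) + 3exp(-15τ)sin(4s) - exp(-24τ)sin(5s)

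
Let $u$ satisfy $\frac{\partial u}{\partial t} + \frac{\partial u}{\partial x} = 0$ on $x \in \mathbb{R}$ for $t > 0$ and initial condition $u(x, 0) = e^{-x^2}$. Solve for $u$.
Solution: By method of characteristics (waves move right with speed 1):
Along characteristics $x - t =$ const, $u$ is constant, so $u(x,t) = f(x - t)$ with $f = u( \cdot , 0)$.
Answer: $u(x, t) = e^{-(-t + x)^2}$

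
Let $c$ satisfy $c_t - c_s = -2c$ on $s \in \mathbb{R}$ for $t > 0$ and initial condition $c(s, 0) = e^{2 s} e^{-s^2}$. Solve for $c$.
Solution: Substitute $c = e^{2s}u$.
Then $c_s = e^{2s}(u_s + 2u)$, $c_t = e^{2s}u_t$; substituting and dividing by $e^{2s}$, the lower-order terms cancel: $u_t - u_s = 0$ (standard advection equation).
Data for $u$: $u(s,0) = e^{-2s}c(s,0) = e^{-s^2}$.
By characteristics ($ds/dt = -1$), $u(s,t) = f(s + t)$ with $f = u( \cdot , 0)$.
So $u(s,t) = e^{-(s + t)^2}$, and $c(s,t) = e^{2s}u(s,t)$.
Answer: $c(s, t) = e^{2 s} e^{-(s + t)^2}$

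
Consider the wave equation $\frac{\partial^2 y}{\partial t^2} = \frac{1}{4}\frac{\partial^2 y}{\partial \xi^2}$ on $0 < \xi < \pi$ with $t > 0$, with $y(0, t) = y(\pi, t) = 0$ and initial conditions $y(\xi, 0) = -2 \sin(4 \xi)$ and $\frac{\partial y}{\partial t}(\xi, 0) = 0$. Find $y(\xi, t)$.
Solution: Using separation of variables $y = X(\xi)T(t)$:
Eigenfunctions: $\sin(n\xi)$, $n = 1, 2, 3, \ldots$
General solution: $y(\xi, t) = \sum [A_n \cos(n t/2) + B_n \sin(n t/2)] \sin(n\xi)$
From $y(\xi,0) = -2 \sin(4 \xi)$: $A_4=-2$. From $y_t(\xi,0) = 0$: all $B_n = 0$.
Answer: $y(\xi, t) = -2 \sin(4 \xi) \cos(2 t)$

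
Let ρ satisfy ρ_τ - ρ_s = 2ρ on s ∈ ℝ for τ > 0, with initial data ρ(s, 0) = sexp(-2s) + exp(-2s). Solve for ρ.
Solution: Substitute ρ = exp(-2s)u.
Then ρ_s = exp(-2s)(u_s - 2u), ρ_τ = exp(-2s)u_τ; substituting and dividing by exp(-2s), the lower-order terms cancel: u_τ - u_s = 0 (standard advection equation).
Data for u: u(s,0) = exp(2s)ρ(s,0) = s + 1.
By characteristics (ds/dτ = -1), u(s,τ) = f(s + τ) with f = u(·, 0).
So u(s,τ) = s + τ + 1, and ρ(s,τ) = exp(-2s)u(s,τ).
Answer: ρ(s, τ) = sexp(-2s) + τexp(-2s) + exp(-2s)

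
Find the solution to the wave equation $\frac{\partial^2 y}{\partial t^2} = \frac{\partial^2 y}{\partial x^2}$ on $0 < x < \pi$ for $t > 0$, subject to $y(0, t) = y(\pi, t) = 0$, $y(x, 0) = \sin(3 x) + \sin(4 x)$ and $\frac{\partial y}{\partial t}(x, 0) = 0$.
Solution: Using separation of variables $y = X(x)T(t)$:
Eigenfunctions: $\sin(nx)$, $n = 1, 2, 3, \ldots$
General solution: $y(x, t) = \sum [A_n \cos(n t) + B_n \sin(n t)] \sin(nx)$
From $y(x,0) = \sin(3 x) + \sin(4 x)$: $A_3=1, A_4=1$. From $y_t(x,0) = 0$: all $B_n = 0$.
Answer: $y(x, t) = \sin(3 x) \cos(3 t) + \sin(4 x) \cos(4 t)$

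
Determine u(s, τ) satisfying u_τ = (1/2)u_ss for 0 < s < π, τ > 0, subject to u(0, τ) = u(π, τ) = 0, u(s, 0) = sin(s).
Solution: Separating variables: u = Σ c_n exp(-n²τ/2) sin(ns). From u(s,0) = sin(s): c_1=1.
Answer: u(s, τ) = exp(-τ/2)sin(s)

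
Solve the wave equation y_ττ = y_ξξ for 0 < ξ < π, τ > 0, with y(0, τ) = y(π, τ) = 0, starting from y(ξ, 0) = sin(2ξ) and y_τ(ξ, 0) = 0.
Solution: Using separation of variables y = X(ξ)T(τ):
Eigenfunctions: sin(nξ), n = 1, 2, 3, ...
General solution: y(ξ, τ) = Σ [A_n cos(n τ) + B_n sin(n τ)] sin(nξ)
From y(ξ,0) = sin(2ξ): A_2=1. From y_τ(ξ,0) = 0: all B_n = 0.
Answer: y(ξ, τ) = sin(2ξ)cos(2τ)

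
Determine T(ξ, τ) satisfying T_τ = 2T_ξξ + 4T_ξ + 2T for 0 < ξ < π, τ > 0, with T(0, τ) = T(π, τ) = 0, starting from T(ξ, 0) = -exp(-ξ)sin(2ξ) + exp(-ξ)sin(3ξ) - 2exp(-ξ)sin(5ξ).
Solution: Substitute T = exp(-ξ)u.
Then T_ξ = exp(-ξ)(u_ξ - u), T_ξξ = exp(-ξ)(u_ξξ - 2u_ξ + u), T_τ = exp(-ξ)u_τ; substituting and dividing by exp(-ξ), the lower-order terms cancel: u_τ = 2u_ξξ (standard heat equation).
Data for u: u(ξ,0) = exp(ξ)T(ξ,0) = -sin(2ξ) + sin(3ξ) - 2sin(5ξ). The boundary conditions carry over: u(0,τ) = u(π,τ) = 0.
Separating variables: u = Σ c_n exp(-2n²τ) sin(nξ). From u(ξ,0) = -sin(2ξ) + sin(3ξ) - 2sin(5ξ): c_2=-1, c_3=1, c_5=-2.
So u(ξ,τ) = -exp(-8τ)sin(2ξ) + exp(-18τ)sin(3ξ) - 2exp(-50τ)sin(5ξ), and T(ξ,τ) = exp(-ξ)u(ξ,τ).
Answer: T(ξ, τ) = -exp(-ξ)exp(-8τ)sin(2ξ) + exp(-ξ)exp(-18τ)sin(3ξ) - 2exp(-ξ)exp(-50τ)sin(5ξ)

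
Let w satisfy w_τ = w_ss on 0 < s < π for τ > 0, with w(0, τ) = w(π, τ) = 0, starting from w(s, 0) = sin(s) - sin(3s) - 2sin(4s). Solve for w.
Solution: Separating variables: w = Σ c_n exp(-n²τ) sin(ns). From w(s,0) = sin(s) - sin(3s) - 2sin(4s): c_1=1, c_3=-1, c_4=-2.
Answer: w(s, τ) = exp(-τ)sin(s) - exp(-9τ)sin(3s) - 2exp(-16τ)sin(4s)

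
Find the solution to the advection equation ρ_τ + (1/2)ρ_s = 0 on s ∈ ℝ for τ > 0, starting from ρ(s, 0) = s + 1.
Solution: By characteristics (ds/dτ = 1/2), ρ(s,τ) = f(s - (1/2)τ) with f = ρ(·, 0).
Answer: ρ(s, τ) = s - (1/2)τ + 1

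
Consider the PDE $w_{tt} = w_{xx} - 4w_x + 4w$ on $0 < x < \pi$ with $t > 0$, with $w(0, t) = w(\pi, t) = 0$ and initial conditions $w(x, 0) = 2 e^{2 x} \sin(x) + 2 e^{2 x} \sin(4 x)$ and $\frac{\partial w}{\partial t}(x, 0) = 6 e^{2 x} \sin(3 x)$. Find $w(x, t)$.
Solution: Substitute $w = e^{2x}u$, i.e. $u = e^{-2x}w$.
By the product rule, $w_x = e^{2x}(u_x + 2u)$, $w_{xx} = e^{2x}(u_{xx} + 4u_x + 4u)$, $w_{tt} = e^{2x}u_{tt}$.
Substituting into the PDE and dividing by $e^{2x}$: $u_{tt} = (u_{xx} + 4u_x + 4u) - 4(u_x + 2u) + 4u$.
The lower-order terms cancel, leaving the standard wave equation $u_{tt} = u_{xx}$.
Initial data for $u$: $u(x,0) = e^{-2x}w(x,0) = 2 \sin(x) + 2 \sin(4 x)$; $u_t(x,0) = e^{-2x}w_t(x,0) = 6 \sin(3 x)$. The boundary conditions carry over: $u(0,t) = u(\pi,t) = 0$.
Solve for $u$:
  Using separation of variables $u = X(x)T(t)$:
  Eigenfunctions: $\sin(nx)$, $n = 1, 2, 3, \ldots$
  General solution: $u(x, t) = \sum [A_n \cos(n t) + B_n \sin(n t)] \sin(nx)$
  From $u(x,0) = 2 \sin(x) + 2 \sin(4 x)$: $A_1=2, A_4=2$. From $u_t(x,0) = 6 \sin(3 x)$, using $u_t(x,0) = \sum \omega_n B_n \sin(nx)$ with $\omega_n = n$: $B_3 = 6/3 = 2$.
Hence $u(x,t) = 2 \sin(3 t) \sin(3 x) + 2 \sin(x) \cos(t) + 2 \sin(4 x) \cos(4 t)$.
Transform back: $w(x,t) = e^{2x}u(x,t)$.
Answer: $w(x, t) = 2 e^{2 x} \sin(3 t) \sin(3 x) + 2 e^{2 x} \sin(x) \cos(t) + 2 e^{2 x} \sin(4 x) \cos(4 t)$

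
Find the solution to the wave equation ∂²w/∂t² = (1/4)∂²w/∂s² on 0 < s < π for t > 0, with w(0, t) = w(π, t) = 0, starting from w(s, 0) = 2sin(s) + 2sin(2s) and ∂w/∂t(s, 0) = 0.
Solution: Separating variables: w = Σ [A_n cos(ω_n t) + B_n sin(ω_n t)] sin(ns), ω_n = n/2. From ICs: A_1=2, A_2=2.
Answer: w(s, t) = 2sin(s)cos(t/2) + 2sin(2s)cos(t)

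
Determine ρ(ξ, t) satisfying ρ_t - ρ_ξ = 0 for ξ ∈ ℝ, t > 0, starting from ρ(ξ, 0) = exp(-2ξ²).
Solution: By method of characteristics (waves move left with speed 1):
Along characteristics ξ + t = const, ρ is constant, so ρ(ξ,t) = f(ξ + t) with f = ρ(·, 0).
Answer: ρ(ξ, t) = exp(-2(t + ξ)²)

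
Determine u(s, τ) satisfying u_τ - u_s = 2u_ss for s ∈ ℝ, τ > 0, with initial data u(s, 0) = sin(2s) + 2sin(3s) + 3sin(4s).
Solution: Change to a moving frame: let η = s + τ, σ = τ and write u(s,τ) = w(η,σ).
By the chain rule u_τ = w_σ + w_η, u_s = w_η, u_ss = w_ηη.
Then u_τ - u_s = w_σ: the advection term cancels and the PDE becomes the heat equation w_σ = 2w_ηη on η ∈ ℝ.
Initial data: w(η,0) = u(η,0) = sin(2η) + 2sin(3η) + 3sin(4η).
On η ∈ ℝ each mode satisfies (sin(nη))″ = -n² sin(nη), so exp(-2n²σ) sin(nη) solves the heat equation; by superposition w(η,σ) = Σ c_n exp(-2n²σ) sin(nη).
Reading off the coefficients: c_2=1, c_3=2, c_4=3, so w(η,σ) = exp(-8σ)sin(2η) + 2exp(-18σ)sin(3η) + 3exp(-32σ)sin(4η).
Substituting back η = s + τ, σ = τ: u(s,τ) = w(s + τ, τ).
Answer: u(s, τ) = exp(-8τ)sin(2s + 2τ) + 2exp(-18τ)sin(3s + 3τ) + 3exp(-32τ)sin(4s + 4τ)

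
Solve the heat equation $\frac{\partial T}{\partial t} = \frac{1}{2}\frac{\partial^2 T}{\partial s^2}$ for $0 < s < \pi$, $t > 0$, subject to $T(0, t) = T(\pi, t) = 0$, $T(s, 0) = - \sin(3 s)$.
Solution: Using separation of variables $T = X(s)G(t)$:
Eigenfunctions: $\sin(ns)$, $n = 1, 2, 3, \ldots$
General solution: $T(s, t) = \sum c_n \sin(ns) e^{-n^2 t/2}$
Matching $T(s,0) = - \sin(3 s)$ term by term: $c_3=-1$.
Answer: $T(s, t) = - e^{-9 t/2} \sin(3 s)$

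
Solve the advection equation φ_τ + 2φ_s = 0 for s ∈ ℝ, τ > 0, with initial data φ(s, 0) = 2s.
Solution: By characteristics (ds/dτ = 2), φ(s,τ) = f(s - 2τ) with f = φ(·, 0).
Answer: φ(s, τ) = 2s - 4τ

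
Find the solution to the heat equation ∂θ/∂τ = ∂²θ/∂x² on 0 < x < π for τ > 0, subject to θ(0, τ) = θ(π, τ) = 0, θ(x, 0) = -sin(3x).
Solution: Separating variables: θ = Σ c_n exp(-n²τ) sin(nx). From θ(x,0) = -sin(3x): c_3=-1.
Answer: θ(x, τ) = -exp(-9τ)sin(3x)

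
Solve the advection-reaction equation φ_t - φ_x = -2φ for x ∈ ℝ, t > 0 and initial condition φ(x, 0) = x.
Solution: Substitute φ = exp(-2t)u.
Then φ_t = exp(-2t)(u_t - 2u), φ_x = exp(-2t)u_x; substituting and dividing by exp(-2t), the lower-order terms cancel: u_t - u_x = 0 (standard advection equation).
Data for u: u(x,0) = φ(x,0) = x.
By characteristics (dx/dt = -1), u(x,t) = f(x + t) with f = u(·, 0).
So u(x,t) = t + x, and φ(x,t) = exp(-2t)u(x,t).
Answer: φ(x, t) = texp(-2t) + xexp(-2t)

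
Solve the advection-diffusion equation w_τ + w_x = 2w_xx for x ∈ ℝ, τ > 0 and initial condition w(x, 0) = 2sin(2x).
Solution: Moving frame: η = x - τ, σ = τ, w = u(η,σ), so w_τ = u_σ - u_η and w_xx = u_ηη.
Hence w_τ + w_x = u_σ and the PDE becomes the heat equation u_σ = 2u_ηη on η ∈ ℝ.
Initial data: u(η,0) = w(η,0) = 2sin(2η). Each mode sin(nη) decays as exp(-2n²σ) on ℝ, so u(η,σ) = Σ c_n exp(-2n²σ) sin(nη) with c_2=2: u(η,σ) = 2exp(-8σ)sin(2η).
Substituting back: w(x,τ) = u(x - τ, τ).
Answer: w(x, τ) = 2exp(-8τ)sin(2x - 2τ)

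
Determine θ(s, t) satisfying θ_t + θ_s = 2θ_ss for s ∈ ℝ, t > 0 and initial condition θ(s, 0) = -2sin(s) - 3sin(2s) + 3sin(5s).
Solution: Moving frame: η = s - t, σ = t, θ = u(η,σ), so θ_t = u_σ - u_η and θ_ss = u_ηη.
Hence θ_t + θ_s = u_σ and the PDE becomes the heat equation u_σ = 2u_ηη on η ∈ ℝ.
Initial data: u(η,0) = θ(η,0) = -2sin(η) - 3sin(2η) + 3sin(5η). Each mode sin(nη) decays as exp(-2n²σ) on ℝ, so u(η,σ) = Σ c_n exp(-2n²σ) sin(nη) with c_1=-2, c_2=-3, c_5=3: u(η,σ) = -2exp(-2σ)sin(η) - 3exp(-8σ)sin(2η) + 3exp(-50σ)sin(5η).
Substituting back: θ(s,t) = u(s - t, t).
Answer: θ(s, t) = -2exp(-2t)sin(s - t) - 3exp(-8t)sin(2s - 2t) + 3exp(-50t)sin(5s - 5t)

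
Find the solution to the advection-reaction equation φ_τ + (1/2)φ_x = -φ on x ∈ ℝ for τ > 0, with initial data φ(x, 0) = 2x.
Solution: Substitute φ = exp(-τ)u.
Then φ_τ = exp(-τ)(u_τ - u), φ_x = exp(-τ)u_x; substituting and dividing by exp(-τ), the lower-order terms cancel: u_τ + (1/2)u_x = 0 (standard advection equation).
Data for u: u(x,0) = φ(x,0) = 2x.
By characteristics (dx/dτ = 1/2), u(x,τ) = f(x - (1/2)τ) with f = u(·, 0).
So u(x,τ) = 2x - τ, and φ(x,τ) = exp(-τ)u(x,τ).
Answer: φ(x, τ) = 2xexp(-τ) - τexp(-τ)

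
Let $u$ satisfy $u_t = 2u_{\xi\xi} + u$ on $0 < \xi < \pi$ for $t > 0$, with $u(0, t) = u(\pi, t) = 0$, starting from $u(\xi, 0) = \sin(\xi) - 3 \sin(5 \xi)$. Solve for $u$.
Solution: Substitute $u = e^{t}w$, i.e. $w = e^{-t}u$.
By the product rule, $u_t = e^{t}(w_t + w)$, $u_{\xi\xi} = e^{t}w_{\xi\xi}$.
Substituting into the PDE and dividing by $e^{t}$: $w_t + w = 2w_{\xi\xi} + w$.
The lower-order terms cancel, leaving the standard heat equation $w_t = 2w_{\xi\xi}$.
Initial data for $w$: $w(\xi,0) = u(\xi,0) = \sin(\xi) - 3 \sin(5 \xi)$. The boundary conditions carry over: $w(0,t) = w(\pi,t) = 0$.
Solve for $w$:
  Using separation of variables $w = X(\xi)T(t)$:
  Eigenfunctions: $\sin(n\xi)$, $n = 1, 2, 3, \ldots$
  General solution: $w(\xi, t) = \sum c_n \sin(n\xi) e^{-2n^2 t}$
  Matching $w(\xi,0) = \sin(\xi) - 3 \sin(5 \xi)$ term by term: $c_1=1, c_5=-3$.
Hence $w(\xi,t) = e^{-2 t} \sin(\xi) - 3 e^{-50 t} \sin(5 \xi)$.
Transform back: $u(\xi,t) = e^{t}w(\xi,t)$.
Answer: $u(\xi, t) = e^{-t} \sin(\xi) - 3 e^{-49 t} \sin(5 \xi)$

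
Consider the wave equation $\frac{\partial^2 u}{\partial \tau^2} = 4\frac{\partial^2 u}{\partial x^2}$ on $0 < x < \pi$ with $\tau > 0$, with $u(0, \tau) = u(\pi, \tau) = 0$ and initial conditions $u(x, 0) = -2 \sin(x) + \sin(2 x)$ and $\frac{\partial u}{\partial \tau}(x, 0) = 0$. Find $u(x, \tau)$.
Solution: Separating variables: $u = \sum [A_n \cos(\omega_n \tau) + B_n \sin(\omega_n \tau)] \sin(nx)$, $\omega_n = 2n$. From ICs: $A_1=-2, A_2=1$.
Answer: $u(x, \tau) = -2 \sin(x) \cos(2 \tau) + \sin(2 x) \cos(4 \tau)$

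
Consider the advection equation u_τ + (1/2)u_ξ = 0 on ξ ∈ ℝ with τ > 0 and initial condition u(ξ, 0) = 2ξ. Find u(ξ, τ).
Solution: By characteristics (dξ/dτ = 1/2), u(ξ,τ) = f(ξ - (1/2)τ) with f = u(·, 0).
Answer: u(ξ, τ) = 2ξ - τ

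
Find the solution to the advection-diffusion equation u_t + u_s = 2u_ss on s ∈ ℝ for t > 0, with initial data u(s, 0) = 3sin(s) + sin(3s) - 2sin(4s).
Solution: Change to a moving frame: let η = s - t, σ = t and write u(s,t) = w(η,σ).
By the chain rule u_t = w_σ - w_η, u_s = w_η, u_ss = w_ηη.
Then u_t + u_s = w_σ: the advection term cancels and the PDE becomes the heat equation w_σ = 2w_ηη on η ∈ ℝ.
Initial data: w(η,0) = u(η,0) = 3sin(η) + sin(3η) - 2sin(4η).
On η ∈ ℝ each mode satisfies (sin(nη))″ = -n² sin(nη), so exp(-2n²σ) sin(nη) solves the heat equation; by superposition w(η,σ) = Σ c_n exp(-2n²σ) sin(nη).
Reading off the coefficients: c_1=3, c_3=1, c_4=-2, so w(η,σ) = 3exp(-2σ)sin(η) + exp(-18σ)sin(3η) - 2exp(-32σ)sin(4η).
Substituting back η = s - t, σ = t: u(s,t) = w(s - t, t).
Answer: u(s, t) = 3exp(-2t)sin(s - t) + exp(-18t)sin(3s - 3t) - 2exp(-32t)sin(4s - 4t)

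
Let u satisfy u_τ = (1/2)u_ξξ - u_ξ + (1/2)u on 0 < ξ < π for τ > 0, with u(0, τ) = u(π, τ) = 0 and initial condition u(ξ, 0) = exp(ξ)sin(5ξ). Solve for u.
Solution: Substitute u = exp(ξ)w, i.e. w = exp(-ξ)u.
By the product rule, u_ξ = exp(ξ)(w_ξ + w), u_ξξ = exp(ξ)(w_ξξ + 2w_ξ + w), u_τ = exp(ξ)w_τ.
Substituting into the PDE and dividing by exp(ξ): w_τ = (1/2)(w_ξξ + 2w_ξ + w) - (w_ξ + w) + (1/2)w.
The lower-order terms cancel, leaving the standard heat equation w_τ = (1/2)w_ξξ.
Initial data for w: w(ξ,0) = exp(-ξ)u(ξ,0) = sin(5ξ). The boundary conditions carry over: w(0,τ) = w(π,τ) = 0.
Solve for w:
  Using separation of variables w = X(ξ)T(τ):
  Eigenfunctions: sin(nξ), n = 1, 2, 3, ...
  General solution: w(ξ, τ) = Σ c_n sin(nξ) exp(-n² τ/2)
  Matching w(ξ,0) = sin(5ξ) term by term: c_5=1.
Hence w(ξ,τ) = exp(-25τ/2)sin(5ξ).
Transform back: u(ξ,τ) = exp(ξ)w(ξ,τ).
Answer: u(ξ, τ) = exp(ξ)exp(-25τ/2)sin(5ξ)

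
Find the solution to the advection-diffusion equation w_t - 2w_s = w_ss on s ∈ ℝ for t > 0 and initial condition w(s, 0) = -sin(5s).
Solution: Change to a moving frame: let η = s + 2t, σ = t and write w(s,t) = u(η,σ).
By the chain rule w_t = u_σ + 2u_η, w_s = u_η, w_ss = u_ηη.
Then w_t - 2w_s = u_σ: the advection term cancels and the PDE becomes the heat equation u_σ = u_ηη on η ∈ ℝ.
Initial data: u(η,0) = w(η,0) = -sin(5η).
On η ∈ ℝ each mode satisfies (sin(nη))″ = -n² sin(nη), so exp(-n²σ) sin(nη) solves the heat equation; by superposition u(η,σ) = Σ c_n exp(-n²σ) sin(nη).
Reading off the coefficients: c_5=-1, so u(η,σ) = -exp(-25σ)sin(5η).
Substituting back η = s + 2t, σ = t: w(s,t) = u(s + 2t, t).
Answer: w(s, t) = -exp(-25t)sin(5s + 10t)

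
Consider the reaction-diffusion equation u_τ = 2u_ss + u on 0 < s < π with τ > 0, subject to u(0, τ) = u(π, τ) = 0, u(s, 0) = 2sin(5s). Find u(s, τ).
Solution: Substitute u = exp(τ)w.
Then u_τ = exp(τ)(w_τ + w), u_ss = exp(τ)w_ss; substituting and dividing by exp(τ), the lower-order terms cancel: w_τ = 2w_ss (standard heat equation).
Data for w: w(s,0) = u(s,0) = 2sin(5s). The boundary conditions carry over: w(0,τ) = w(π,τ) = 0.
Separating variables: w = Σ c_n exp(-2n²τ) sin(ns). From w(s,0) = 2sin(5s): c_5=2.
So w(s,τ) = 2exp(-50τ)sin(5s), and u(s,τ) = exp(τ)w(s,τ).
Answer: u(s, τ) = 2exp(-49τ)sin(5s)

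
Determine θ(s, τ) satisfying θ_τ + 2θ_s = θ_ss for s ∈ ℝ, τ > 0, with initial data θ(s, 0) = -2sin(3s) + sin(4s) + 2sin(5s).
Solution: Change to a moving frame: let η = s - 2τ, σ = τ and write θ(s,τ) = u(η,σ).
By the chain rule θ_τ = u_σ - 2u_η, θ_s = u_η, θ_ss = u_ηη.
Then θ_τ + 2θ_s = u_σ: the advection term cancels and the PDE becomes the heat equation u_σ = u_ηη on η ∈ ℝ.
Initial data: u(η,0) = θ(η,0) = -2sin(3η) + sin(4η) + 2sin(5η).
On η ∈ ℝ each mode satisfies (sin(nη))″ = -n² sin(nη), so exp(-n²σ) sin(nη) solves the heat equation; by superposition u(η,σ) = Σ c_n exp(-n²σ) sin(nη).
Reading off the coefficients: c_3=-2, c_4=1, c_5=2, so u(η,σ) = -2exp(-9σ)sin(3η) + exp(-16σ)sin(4η) + 2exp(-25σ)sin(5η).
Substituting back η = s - 2τ, σ = τ: θ(s,τ) = u(s - 2τ, τ).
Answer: θ(s, τ) = -2exp(-9τ)sin(3s - 6τ) + exp(-16τ)sin(4s - 8τ) + 2exp(-25τ)sin(5s - 10τ)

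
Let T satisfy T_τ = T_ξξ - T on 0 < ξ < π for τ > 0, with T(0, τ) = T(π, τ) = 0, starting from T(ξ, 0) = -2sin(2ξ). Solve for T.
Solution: Substitute T = exp(-τ)u, i.e. u = exp(τ)T.
By the product rule, T_τ = exp(-τ)(u_τ - u), T_ξξ = exp(-τ)u_ξξ.
Substituting into the PDE and dividing by exp(-τ): u_τ - u = u_ξξ - u.
The lower-order terms cancel, leaving the standard heat equation u_τ = u_ξξ.
Initial data for u: u(ξ,0) = T(ξ,0) = -2sin(2ξ). The boundary conditions carry over: u(0,τ) = u(π,τ) = 0.
Solve for u:
  Using separation of variables u = X(ξ)G(τ):
  Eigenfunctions: sin(nξ), n = 1, 2, 3, ...
  General solution: u(ξ, τ) = Σ c_n sin(nξ) exp(-n² τ)
  Matching u(ξ,0) = -2sin(2ξ) term by term: c_2=-2.
Hence u(ξ,τ) = -2exp(-4τ)sin(2ξ).
Transform back: T(ξ,τ) = exp(-τ)u(ξ,τ).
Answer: T(ξ, τ) = -2exp(-5τ)sin(2ξ)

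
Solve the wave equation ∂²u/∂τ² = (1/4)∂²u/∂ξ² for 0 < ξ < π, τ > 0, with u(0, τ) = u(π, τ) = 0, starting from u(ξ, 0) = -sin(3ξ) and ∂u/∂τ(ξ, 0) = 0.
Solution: Using separation of variables u = X(ξ)T(τ):
Eigenfunctions: sin(nξ), n = 1, 2, 3, ...
General solution: u(ξ, τ) = Σ [A_n cos(n τ/2) + B_n sin(n τ/2)] sin(nξ)
From u(ξ,0) = -sin(3ξ): A_3=-1. From u_τ(ξ,0) = 0: all B_n = 0.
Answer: u(ξ, τ) = -sin(3ξ)cos(3τ/2)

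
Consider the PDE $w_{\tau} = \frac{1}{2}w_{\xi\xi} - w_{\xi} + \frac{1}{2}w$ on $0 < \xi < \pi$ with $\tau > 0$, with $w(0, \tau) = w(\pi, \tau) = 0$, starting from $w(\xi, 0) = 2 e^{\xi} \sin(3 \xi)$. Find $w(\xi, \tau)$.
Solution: Substitute $w = e^{\xi}u$, i.e. $u = e^{-\xi}w$.
By the product rule, $w_{\xi} = e^{\xi}(u_{\xi} + u)$, $w_{\xi\xi} = e^{\xi}(u_{\xi\xi} + 2u_{\xi} + u)$, $w_{\tau} = e^{\xi}u_{\tau}$.
Substituting into the PDE and dividing by $e^{\xi}$: $u_{\tau} = \frac{1}{2}(u_{\xi\xi} + 2u_{\xi} + u) - (u_{\xi} + u) + \frac{1}{2}u$.
The lower-order terms cancel, leaving the standard heat equation $u_{\tau} = \frac{1}{2}u_{\xi\xi}$.
Initial data for $u$: $u(\xi,0) = e^{-\xi}w(\xi,0) = 2 \sin(3 \xi)$. The boundary conditions carry over: $u(0,\tau) = u(\pi,\tau) = 0$.
Solve for $u$:
  Using separation of variables $u = X(\xi)T(\tau)$:
  Eigenfunctions: $\sin(n\xi)$, $n = 1, 2, 3, \ldots$
  General solution: $u(\xi, \tau) = \sum c_n \sin(n\xi) e^{-n^2 \tau/2}$
  Matching $u(\xi,0) = 2 \sin(3 \xi)$ term by term: $c_3=2$.
Hence $u(\xi,\tau) = 2 e^{-9 \tau/2} \sin(3 \xi)$.
Transform back: $w(\xi,\tau) = e^{\xi}u(\xi,\tau)$.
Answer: $w(\xi, \tau) = 2 e^{-9 \tau/2} e^{\xi} \sin(3 \xi)$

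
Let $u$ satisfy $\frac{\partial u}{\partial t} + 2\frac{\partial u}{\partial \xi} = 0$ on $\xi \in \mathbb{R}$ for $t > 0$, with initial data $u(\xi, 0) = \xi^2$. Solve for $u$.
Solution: By characteristics ($d\xi/dt = 2$), $u(\xi,t) = f(\xi - 2t)$ with $f = u( \cdot , 0)$.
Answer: $u(\xi, t) = \xi^2 - 4 \xi t + 4 t^2$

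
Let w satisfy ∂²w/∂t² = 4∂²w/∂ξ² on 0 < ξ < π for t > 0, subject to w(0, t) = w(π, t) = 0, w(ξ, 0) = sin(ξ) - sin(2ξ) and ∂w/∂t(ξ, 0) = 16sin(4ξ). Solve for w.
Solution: Using separation of variables w = X(ξ)T(t):
Eigenfunctions: sin(nξ), n = 1, 2, 3, ...
General solution: w(ξ, t) = Σ [A_n cos(2n t) + B_n sin(2n t)] sin(nξ)
From w(ξ,0) = sin(ξ) - sin(2ξ): A_1=1, A_2=-1. From w_t(ξ,0) = 16sin(4ξ), using w_t(ξ,0) = Σ ω_n B_n sin(nξ) with ω_n = 2n: B_4 = 16/8 = 2.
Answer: w(ξ, t) = 2sin(8t)sin(4ξ) + sin(ξ)cos(2t) - sin(2ξ)cos(4t)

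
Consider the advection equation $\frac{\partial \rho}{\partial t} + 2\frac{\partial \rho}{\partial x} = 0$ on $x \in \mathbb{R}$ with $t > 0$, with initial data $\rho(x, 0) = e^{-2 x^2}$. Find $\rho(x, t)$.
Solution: By method of characteristics (waves move right with speed 2):
Along characteristics $x - 2t =$ const, $\rho$ is constant, so $\rho(x,t) = f(x - 2t)$ with $f = \rho( \cdot , 0)$.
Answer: $\rho(x, t) = e^{-2 (-2 t + x)^2}$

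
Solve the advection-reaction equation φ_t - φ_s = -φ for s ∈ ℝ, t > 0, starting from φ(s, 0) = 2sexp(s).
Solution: Substitute φ = exp(s)u.
Then φ_s = exp(s)(u_s + u), φ_t = exp(s)u_t; substituting and dividing by exp(s), the lower-order terms cancel: u_t - u_s = 0 (standard advection equation).
Data for u: u(s,0) = exp(-s)φ(s,0) = 2s.
By characteristics (ds/dt = -1), u(s,t) = f(s + t) with f = u(·, 0).
So u(s,t) = 2s + 2t, and φ(s,t) = exp(s)u(s,t).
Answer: φ(s, t) = 2sexp(s) + 2texp(s)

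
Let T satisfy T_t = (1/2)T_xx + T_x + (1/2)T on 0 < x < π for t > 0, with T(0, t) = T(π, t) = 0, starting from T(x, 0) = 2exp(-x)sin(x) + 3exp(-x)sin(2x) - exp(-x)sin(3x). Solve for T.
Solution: Substitute T = exp(-x)u, i.e. u = exp(x)T.
By the product rule, T_x = exp(-x)(u_x - u), T_xx = exp(-x)(u_xx - 2u_x + u), T_t = exp(-x)u_t.
Substituting into the PDE and dividing by exp(-x): u_t = (1/2)(u_xx - 2u_x + u) + (u_x - u) + (1/2)u.
The lower-order terms cancel, leaving the standard heat equation u_t = (1/2)u_xx.
Initial data for u: u(x,0) = exp(x)T(x,0) = 2sin(x) + 3sin(2x) - sin(3x). The boundary conditions carry over: u(0,t) = u(π,t) = 0.
Solve for u:
  Using separation of variables u = X(x)G(t):
  Eigenfunctions: sin(nx), n = 1, 2, 3, ...
  General solution: u(x, t) = Σ c_n sin(nx) exp(-n² t/2)
  Matching u(x,0) = 2sin(x) + 3sin(2x) - sin(3x) term by term: c_1=2, c_2=3, c_3=-1.
Hence u(x,t) = 3exp(-2t)sin(2x) + 2exp(-t/2)sin(x) - exp(-9t/2)sin(3x).
Transform back: T(x,t) = exp(-x)u(x,t).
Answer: T(x, t) = 3exp(-2t)exp(-x)sin(2x) + 2exp(-t/2)exp(-x)sin(x) - exp(-9t/2)exp(-x)sin(3x)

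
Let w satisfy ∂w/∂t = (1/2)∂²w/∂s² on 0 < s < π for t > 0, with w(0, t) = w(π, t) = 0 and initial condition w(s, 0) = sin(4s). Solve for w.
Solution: Using separation of variables w = X(s)T(t):
Eigenfunctions: sin(ns), n = 1, 2, 3, ...
General solution: w(s, t) = Σ c_n sin(ns) exp(-n² t/2)
Matching w(s,0) = sin(4s) term by term: c_4=1.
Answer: w(s, t) = exp(-8t)sin(4s)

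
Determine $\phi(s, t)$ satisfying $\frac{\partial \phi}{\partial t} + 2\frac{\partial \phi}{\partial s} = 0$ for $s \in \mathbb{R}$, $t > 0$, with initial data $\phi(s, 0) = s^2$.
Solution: By characteristics ($ds/dt = 2$), $\phi(s,t) = f(s - 2t)$ with $f = \phi( \cdot , 0)$.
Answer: $\phi(s, t) = s^2 - 4 s t + 4 t^2$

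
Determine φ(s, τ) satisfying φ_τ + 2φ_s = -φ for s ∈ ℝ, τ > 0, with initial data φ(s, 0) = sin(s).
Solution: Substitute φ = exp(-τ)u, i.e. u = exp(τ)φ.
By the product rule, φ_τ = exp(-τ)(u_τ - u), φ_s = exp(-τ)u_s.
Substituting into the PDE and dividing by exp(-τ): u_τ - u + 2u_s = -u.
The lower-order terms cancel, leaving the standard advection equation u_τ + 2u_s = 0.
Initial data for u: u(s,0) = φ(s,0) = sin(s).
Solve for u:
  By method of characteristics (waves move right with speed 2):
  Along characteristics s - 2τ = const, u is constant, so u(s,τ) = f(s - 2τ) with f = u(·, 0).
Hence u(s,τ) = sin(s - 2τ).
Transform back: φ(s,τ) = exp(-τ)u(s,τ).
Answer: φ(s, τ) = exp(-τ)sin(s - 2τ)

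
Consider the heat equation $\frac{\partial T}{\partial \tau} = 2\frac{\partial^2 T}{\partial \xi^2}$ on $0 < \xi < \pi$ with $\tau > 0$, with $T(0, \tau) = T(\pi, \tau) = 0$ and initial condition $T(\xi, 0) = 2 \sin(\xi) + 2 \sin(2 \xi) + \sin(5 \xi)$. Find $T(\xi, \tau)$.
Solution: Using separation of variables $T = X(\xi)G(\tau)$:
Eigenfunctions: $\sin(n\xi)$, $n = 1, 2, 3, \ldots$
General solution: $T(\xi, \tau) = \sum c_n \sin(n\xi) e^{-2n^2 \tau}$
Matching $T(\xi,0) = 2 \sin(\xi) + 2 \sin(2 \xi) + \sin(5 \xi)$ term by term: $c_1=2, c_2=2, c_5=1$.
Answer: $T(\xi, \tau) = 2 e^{-2 \tau} \sin(\xi) + 2 e^{-8 \tau} \sin(2 \xi) + e^{-50 \tau} \sin(5 \xi)$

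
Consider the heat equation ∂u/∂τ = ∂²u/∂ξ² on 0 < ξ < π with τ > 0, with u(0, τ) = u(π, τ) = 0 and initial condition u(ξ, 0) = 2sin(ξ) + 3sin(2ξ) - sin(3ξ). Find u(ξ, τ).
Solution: Using separation of variables u = X(ξ)T(τ):
Eigenfunctions: sin(nξ), n = 1, 2, 3, ...
General solution: u(ξ, τ) = Σ c_n sin(nξ) exp(-n² τ)
Matching u(ξ,0) = 2sin(ξ) + 3sin(2ξ) - sin(3ξ) term by term: c_1=2, c_2=3, c_3=-1.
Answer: u(ξ, τ) = 2exp(-τ)sin(ξ) + 3exp(-4τ)sin(2ξ) - exp(-9τ)sin(3ξ)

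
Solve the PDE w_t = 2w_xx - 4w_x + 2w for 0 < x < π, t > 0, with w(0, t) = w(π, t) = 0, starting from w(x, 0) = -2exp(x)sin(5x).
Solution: Substitute w = exp(x)u.
Then w_x = exp(x)(u_x + u), w_xx = exp(x)(u_xx + 2u_x + u), w_t = exp(x)u_t; substituting and dividing by exp(x), the lower-order terms cancel: u_t = 2u_xx (standard heat equation).
Data for u: u(x,0) = exp(-x)w(x,0) = -2sin(5x). The boundary conditions carry over: u(0,t) = u(π,t) = 0.
Separating variables: u = Σ c_n exp(-2n²t) sin(nx). From u(x,0) = -2sin(5x): c_5=-2.
So u(x,t) = -2exp(-50t)sin(5x), and w(x,t) = exp(x)u(x,t).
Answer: w(x, t) = -2exp(-50t)exp(x)sin(5x)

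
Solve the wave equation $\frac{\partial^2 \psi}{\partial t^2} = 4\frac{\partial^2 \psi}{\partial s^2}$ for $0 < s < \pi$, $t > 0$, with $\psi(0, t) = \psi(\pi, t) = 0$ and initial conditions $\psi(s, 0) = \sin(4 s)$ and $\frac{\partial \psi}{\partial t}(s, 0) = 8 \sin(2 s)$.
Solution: Separating variables: $\psi = \sum [A_n \cos(\omega_n t) + B_n \sin(\omega_n t)] \sin(ns)$, $\omega_n = 2n$. From ICs ($B_n$ = velocity coefficient / $\omega_n$): $A_4=1, B_2=2$.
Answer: $\psi(s, t) = 2 \sin(2 s) \sin(4 t) + \sin(4 s) \cos(8 t)$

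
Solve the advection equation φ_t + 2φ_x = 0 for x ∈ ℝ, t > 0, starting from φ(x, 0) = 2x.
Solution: By characteristics (dx/dt = 2), φ(x,t) = f(x - 2t) with f = φ(·, 0).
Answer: φ(x, t) = -4t + 2x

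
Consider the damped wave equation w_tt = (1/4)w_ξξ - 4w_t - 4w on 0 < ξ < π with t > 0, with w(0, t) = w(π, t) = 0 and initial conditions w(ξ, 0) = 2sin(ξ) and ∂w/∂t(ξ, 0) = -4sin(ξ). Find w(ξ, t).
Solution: Substitute w = exp(-2t)u, i.e. u = exp(2t)w.
By the product rule, w_t = exp(-2t)(u_t - 2u), w_tt = exp(-2t)(u_tt - 4u_t + 4u), w_ξξ = exp(-2t)u_ξξ.
Substituting into the PDE and dividing by exp(-2t): u_tt - 4u_t + 4u = (1/4)u_ξξ - 4(u_t - 2u) - 4u.
The lower-order terms cancel, leaving the standard wave equation u_tt = (1/4)u_ξξ.
Initial data for u: u(ξ,0) = w(ξ,0) = 2sin(ξ); u_t(ξ,0) = w_t(ξ,0) + 2w(ξ,0) = 0. The boundary conditions carry over: u(0,t) = u(π,t) = 0.
Solve for u:
  Using separation of variables u = X(ξ)T(t):
  Eigenfunctions: sin(nξ), n = 1, 2, 3, ...
  General solution: u(ξ, t) = Σ [A_n cos(n t/2) + B_n sin(n t/2)] sin(nξ)
  From u(ξ,0) = 2sin(ξ): A_1=2. From u_t(ξ,0) = 0: all B_n = 0.
Hence u(ξ,t) = 2sin(ξ)cos(t/2).
Transform back: w(ξ,t) = exp(-2t)u(ξ,t).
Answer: w(ξ, t) = 2exp(-2t)sin(ξ)cos(t/2)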